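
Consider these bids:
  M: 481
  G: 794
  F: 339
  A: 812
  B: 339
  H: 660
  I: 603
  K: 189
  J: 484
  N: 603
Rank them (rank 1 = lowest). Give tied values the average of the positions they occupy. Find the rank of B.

2.5

Sorted (ascending): 189, 339, 339, 481, 484, 603, 603, 660, 794, 812
The 2 values of 339 occupy positions 2–3 → average rank (2+3)/2 = 2.5.
The 2 values of 603 occupy positions 6–7 → average rank (6+7)/2 = 6.5.
B has value 339 → rank 2.5.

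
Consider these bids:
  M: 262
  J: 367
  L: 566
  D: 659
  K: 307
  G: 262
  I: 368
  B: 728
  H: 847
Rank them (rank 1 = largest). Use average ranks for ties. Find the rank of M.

8.5

Sorted (descending): 847, 728, 659, 566, 368, 367, 307, 262, 262
The 2 values of 262 occupy positions 8–9 → average rank (8+9)/2 = 8.5.
M has value 262 → rank 8.5.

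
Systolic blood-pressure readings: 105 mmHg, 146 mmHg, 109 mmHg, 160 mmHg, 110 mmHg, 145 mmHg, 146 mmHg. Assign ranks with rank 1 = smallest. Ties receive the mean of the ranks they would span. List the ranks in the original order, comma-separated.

1, 5.5, 2, 7, 3, 4, 5.5

Sorted (ascending): 105, 109, 110, 145, 146, 146, 160
The 2 values of 146 occupy positions 5–6 → average rank (5+6)/2 = 5.5.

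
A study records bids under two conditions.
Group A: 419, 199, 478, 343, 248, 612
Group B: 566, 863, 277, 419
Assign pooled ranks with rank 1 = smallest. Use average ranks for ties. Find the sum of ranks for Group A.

Sorted (ascending): 199, 248, 277, 343, 419, 419, 478, 566, 612, 863
The 2 values of 419 occupy positions 5–6 → average rank (5+6)/2 = 5.5.
Group A values → pooled ranks: 419→5.5, 199→1, 478→7, 343→4, 248→2, 612→9
Rank sum = 5.5 + 1 + 7 + 4 + 2 + 9 = 28.5

28.5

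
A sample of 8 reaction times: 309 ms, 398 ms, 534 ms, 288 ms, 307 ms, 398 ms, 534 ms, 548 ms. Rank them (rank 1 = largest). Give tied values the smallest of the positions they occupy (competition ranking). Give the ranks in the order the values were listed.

6, 4, 2, 8, 7, 4, 2, 1

Sorted (descending): 548, 534, 534, 398, 398, 309, 307, 288
The 2 values of 534 occupy positions 2–3 → each gets rank 2.
The 2 values of 398 occupy positions 4–5 → each gets rank 4.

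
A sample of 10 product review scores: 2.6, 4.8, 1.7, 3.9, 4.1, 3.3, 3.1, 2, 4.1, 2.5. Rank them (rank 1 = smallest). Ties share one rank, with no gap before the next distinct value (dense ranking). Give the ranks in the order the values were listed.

Sorted (ascending): 1.7, 2, 2.5, 2.6, 3.1, 3.3, 3.9, 4.1, 4.1, 4.8
The 2 values of 4.1 share dense rank 8.
Remaining distinct values take the next consecutive integers.

4, 9, 1, 7, 8, 6, 5, 2, 8, 3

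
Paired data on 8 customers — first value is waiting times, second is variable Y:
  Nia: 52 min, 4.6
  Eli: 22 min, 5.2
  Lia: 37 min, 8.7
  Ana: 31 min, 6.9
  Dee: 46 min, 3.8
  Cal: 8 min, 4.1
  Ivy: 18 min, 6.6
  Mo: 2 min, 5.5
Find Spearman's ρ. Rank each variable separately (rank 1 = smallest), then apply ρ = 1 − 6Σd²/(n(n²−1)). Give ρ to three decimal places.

-0.119

Ranks of variable 1: 8, 4, 6, 5, 7, 2, 3, 1
Ranks of variable 2: 3, 4, 8, 7, 1, 2, 6, 5
d = r₁ − r₂: 5, 0, -2, -2, 6, 0, -3, -4
d²: 25, 0, 4, 4, 36, 0, 9, 16; Σd² = 94
ρ = 1 − 6·94/(8·63) = 1 − 564/504 = -0.119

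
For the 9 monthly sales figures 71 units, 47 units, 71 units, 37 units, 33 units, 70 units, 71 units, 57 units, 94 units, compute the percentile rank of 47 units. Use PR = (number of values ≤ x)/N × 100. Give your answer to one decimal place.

33.3

N = 9.
Strictly below 47: 2. Equal to 47: 1.
PR = 3/9 × 100 = 33.3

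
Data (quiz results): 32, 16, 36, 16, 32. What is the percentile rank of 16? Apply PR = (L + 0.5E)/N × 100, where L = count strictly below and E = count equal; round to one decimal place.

N = 5.
Strictly below 16: 0. Equal to 16: 2.
PR = (0 + 0.5·2)/5 × 100 = 20.0

20.0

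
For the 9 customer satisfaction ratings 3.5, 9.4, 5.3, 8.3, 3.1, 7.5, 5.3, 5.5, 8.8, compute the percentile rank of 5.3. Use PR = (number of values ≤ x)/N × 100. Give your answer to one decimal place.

44.4

N = 9.
Strictly below 5.3: 2. Equal to 5.3: 2.
PR = 4/9 × 100 = 44.4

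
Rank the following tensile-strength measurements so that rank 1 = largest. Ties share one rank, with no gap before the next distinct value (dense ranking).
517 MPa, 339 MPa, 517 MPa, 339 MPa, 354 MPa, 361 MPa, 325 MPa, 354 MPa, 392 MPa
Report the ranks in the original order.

1, 5, 1, 5, 4, 3, 6, 4, 2

Sorted (descending): 517, 517, 392, 361, 354, 354, 339, 339, 325
The 2 values of 517 share dense rank 1.
The 2 values of 354 share dense rank 4.
The 2 values of 339 share dense rank 5.
Remaining distinct values take the next consecutive integers.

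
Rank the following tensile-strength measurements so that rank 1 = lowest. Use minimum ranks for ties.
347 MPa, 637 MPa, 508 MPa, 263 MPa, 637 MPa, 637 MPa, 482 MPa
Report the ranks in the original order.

Sorted (ascending): 263, 347, 482, 508, 637, 637, 637
The 3 values of 637 occupy positions 5–7 → each gets rank 5.

2, 5, 4, 1, 5, 5, 3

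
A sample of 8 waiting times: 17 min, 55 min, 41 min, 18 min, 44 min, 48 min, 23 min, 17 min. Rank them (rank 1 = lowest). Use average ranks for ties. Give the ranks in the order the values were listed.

1.5, 8, 5, 3, 6, 7, 4, 1.5

Sorted (ascending): 17, 17, 18, 23, 41, 44, 48, 55
The 2 values of 17 occupy positions 1–2 → average rank (1+2)/2 = 1.5.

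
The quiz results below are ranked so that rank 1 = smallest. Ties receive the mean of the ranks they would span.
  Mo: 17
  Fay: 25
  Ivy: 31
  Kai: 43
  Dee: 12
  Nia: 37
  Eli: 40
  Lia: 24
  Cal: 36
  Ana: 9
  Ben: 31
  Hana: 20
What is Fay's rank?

Sorted (ascending): 9, 12, 17, 20, 24, 25, 31, 31, 36, 37, 40, 43
The 2 values of 31 occupy positions 7–8 → average rank (7+8)/2 = 7.5.
Fay has value 25 → rank 6.

6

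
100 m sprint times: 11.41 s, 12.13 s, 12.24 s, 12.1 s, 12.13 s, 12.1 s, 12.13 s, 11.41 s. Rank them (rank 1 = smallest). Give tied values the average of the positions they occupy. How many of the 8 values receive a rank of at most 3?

Sorted (ascending): 11.41, 11.41, 12.1, 12.1, 12.13, 12.13, 12.13, 12.24
The 2 values of 11.41 occupy positions 1–2 → average rank (1+2)/2 = 1.5.
The 2 values of 12.1 occupy positions 3–4 → average rank (3+4)/2 = 3.5.
The 3 values of 12.13 occupy positions 5–7 → average rank 6.
Ranks ≤ 3: {1.5, 1.5} → 2 values.

2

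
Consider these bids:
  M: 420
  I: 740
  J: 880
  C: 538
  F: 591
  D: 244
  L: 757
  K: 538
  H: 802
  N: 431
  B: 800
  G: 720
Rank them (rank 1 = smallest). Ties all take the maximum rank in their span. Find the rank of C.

Sorted (ascending): 244, 420, 431, 538, 538, 591, 720, 740, 757, 800, 802, 880
The 2 values of 538 occupy positions 4–5 → each gets rank 5.
C has value 538 → rank 5.

5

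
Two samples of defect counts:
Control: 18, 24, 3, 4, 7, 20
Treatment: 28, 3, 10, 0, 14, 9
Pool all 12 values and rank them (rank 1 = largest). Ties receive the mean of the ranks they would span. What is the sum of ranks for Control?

Sorted (descending): 28, 24, 20, 18, 14, 10, 9, 7, 4, 3, 3, 0
The 2 values of 3 occupy positions 10–11 → average rank (10+11)/2 = 10.5.
Control values → pooled ranks: 18→4, 24→2, 3→10.5, 4→9, 7→8, 20→3
Rank sum = 4 + 2 + 10.5 + 9 + 8 + 3 = 36.5

36.5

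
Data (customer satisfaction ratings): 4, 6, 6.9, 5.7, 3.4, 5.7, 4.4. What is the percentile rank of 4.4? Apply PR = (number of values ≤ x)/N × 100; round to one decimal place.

N = 7.
Strictly below 4.4: 2. Equal to 4.4: 1.
PR = 3/7 × 100 = 42.9

42.9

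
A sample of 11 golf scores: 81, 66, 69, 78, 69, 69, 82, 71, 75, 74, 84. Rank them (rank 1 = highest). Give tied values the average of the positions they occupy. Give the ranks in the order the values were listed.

Sorted (descending): 84, 82, 81, 78, 75, 74, 71, 69, 69, 69, 66
The 3 values of 69 occupy positions 8–10 → average rank 9.

3, 11, 9, 4, 9, 9, 2, 7, 5, 6, 1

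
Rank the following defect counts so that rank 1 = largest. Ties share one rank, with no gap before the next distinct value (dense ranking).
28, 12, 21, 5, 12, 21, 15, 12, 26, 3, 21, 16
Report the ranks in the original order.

Sorted (descending): 28, 26, 21, 21, 21, 16, 15, 12, 12, 12, 5, 3
The 3 values of 21 share dense rank 3.
The 3 values of 12 share dense rank 6.
Remaining distinct values take the next consecutive integers.

1, 6, 3, 7, 6, 3, 5, 6, 2, 8, 3, 4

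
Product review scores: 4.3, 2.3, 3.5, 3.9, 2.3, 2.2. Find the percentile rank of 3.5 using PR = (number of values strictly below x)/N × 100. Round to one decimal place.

50.0

N = 6.
Strictly below 3.5: 3. Equal to 3.5: 1.
PR = 3/6 × 100 = 50.0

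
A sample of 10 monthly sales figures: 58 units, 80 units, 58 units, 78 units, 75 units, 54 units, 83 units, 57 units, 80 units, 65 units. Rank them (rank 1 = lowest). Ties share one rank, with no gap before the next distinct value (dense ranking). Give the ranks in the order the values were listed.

3, 7, 3, 6, 5, 1, 8, 2, 7, 4

Sorted (ascending): 54, 57, 58, 58, 65, 75, 78, 80, 80, 83
The 2 values of 58 share dense rank 3.
The 2 values of 80 share dense rank 7.
Remaining distinct values take the next consecutive integers.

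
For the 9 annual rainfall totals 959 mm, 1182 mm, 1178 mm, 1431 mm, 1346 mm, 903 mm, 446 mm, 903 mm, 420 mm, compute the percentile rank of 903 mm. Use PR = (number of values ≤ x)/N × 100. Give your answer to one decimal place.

N = 9.
Strictly below 903: 2. Equal to 903: 2.
PR = 4/9 × 100 = 44.4

44.4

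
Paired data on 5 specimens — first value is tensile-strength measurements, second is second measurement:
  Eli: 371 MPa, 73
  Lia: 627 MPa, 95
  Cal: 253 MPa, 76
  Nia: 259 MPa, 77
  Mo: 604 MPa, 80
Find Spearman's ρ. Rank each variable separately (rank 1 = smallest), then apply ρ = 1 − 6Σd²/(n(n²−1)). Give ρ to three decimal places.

Ranks of variable 1: 3, 5, 1, 2, 4
Ranks of variable 2: 1, 5, 2, 3, 4
d = r₁ − r₂: 2, 0, -1, -1, 0
d²: 4, 0, 1, 1, 0; Σd² = 6
ρ = 1 − 6·6/(5·24) = 1 − 36/120 = 0.700

0.700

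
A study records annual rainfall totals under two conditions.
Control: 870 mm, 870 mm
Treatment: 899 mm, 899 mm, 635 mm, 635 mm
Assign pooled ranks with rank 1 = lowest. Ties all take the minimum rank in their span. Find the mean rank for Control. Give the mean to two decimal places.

3.00

Sorted (ascending): 635, 635, 870, 870, 899, 899
The 2 values of 635 occupy positions 1–2 → each gets rank 1.
The 2 values of 870 occupy positions 3–4 → each gets rank 3.
The 2 values of 899 occupy positions 5–6 → each gets rank 5.
Control values → pooled ranks: 870→3, 870→3
Mean rank = (3 + 3) / 2 = 3.00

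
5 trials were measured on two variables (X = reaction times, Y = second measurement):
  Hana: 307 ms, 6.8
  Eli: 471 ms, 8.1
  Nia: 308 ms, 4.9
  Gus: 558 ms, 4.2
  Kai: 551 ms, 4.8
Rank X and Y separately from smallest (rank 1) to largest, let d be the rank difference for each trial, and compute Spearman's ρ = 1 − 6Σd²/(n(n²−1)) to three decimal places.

Ranks of variable 1: 1, 3, 2, 5, 4
Ranks of variable 2: 4, 5, 3, 1, 2
d = r₁ − r₂: -3, -2, -1, 4, 2
d²: 9, 4, 1, 16, 4; Σd² = 34
ρ = 1 − 6·34/(5·24) = 1 − 204/120 = -0.700

-0.700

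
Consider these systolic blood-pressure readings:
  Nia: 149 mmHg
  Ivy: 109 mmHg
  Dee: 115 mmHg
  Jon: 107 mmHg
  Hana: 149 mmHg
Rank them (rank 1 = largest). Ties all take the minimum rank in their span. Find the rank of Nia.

Sorted (descending): 149, 149, 115, 109, 107
The 2 values of 149 occupy positions 1–2 → each gets rank 1.
Nia has value 149 mmHg → rank 1.

1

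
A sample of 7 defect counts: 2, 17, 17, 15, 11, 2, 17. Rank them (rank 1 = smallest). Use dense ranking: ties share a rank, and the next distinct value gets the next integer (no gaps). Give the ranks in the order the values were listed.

Sorted (ascending): 2, 2, 11, 15, 17, 17, 17
The 2 values of 2 share dense rank 1.
The 3 values of 17 share dense rank 4.
Remaining distinct values take the next consecutive integers.

1, 4, 4, 3, 2, 1, 4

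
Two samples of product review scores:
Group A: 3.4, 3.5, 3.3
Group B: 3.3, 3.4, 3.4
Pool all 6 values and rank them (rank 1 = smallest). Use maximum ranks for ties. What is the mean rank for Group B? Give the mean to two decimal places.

Sorted (ascending): 3.3, 3.3, 3.4, 3.4, 3.4, 3.5
The 2 values of 3.3 occupy positions 1–2 → each gets rank 2.
The 3 values of 3.4 occupy positions 3–5 → each gets rank 5.
Group B values → pooled ranks: 3.3→2, 3.4→5, 3.4→5
Mean rank = (2 + 5 + 5) / 3 = 4.00

4.00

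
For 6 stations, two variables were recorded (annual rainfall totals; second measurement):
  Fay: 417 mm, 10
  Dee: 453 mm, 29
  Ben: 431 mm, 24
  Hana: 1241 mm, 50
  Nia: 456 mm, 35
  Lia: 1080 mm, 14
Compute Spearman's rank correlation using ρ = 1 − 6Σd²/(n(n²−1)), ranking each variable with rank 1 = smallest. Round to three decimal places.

0.657

Ranks of variable 1: 1, 3, 2, 6, 4, 5
Ranks of variable 2: 1, 4, 3, 6, 5, 2
d = r₁ − r₂: 0, -1, -1, 0, -1, 3
d²: 0, 1, 1, 0, 1, 9; Σd² = 12
ρ = 1 − 6·12/(6·35) = 1 − 72/210 = 0.657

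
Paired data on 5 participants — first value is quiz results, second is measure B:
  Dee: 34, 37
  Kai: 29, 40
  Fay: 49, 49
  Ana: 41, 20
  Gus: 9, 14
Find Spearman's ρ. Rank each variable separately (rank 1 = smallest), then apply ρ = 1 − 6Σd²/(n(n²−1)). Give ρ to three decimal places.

0.600

Ranks of variable 1: 3, 2, 5, 4, 1
Ranks of variable 2: 3, 4, 5, 2, 1
d = r₁ − r₂: 0, -2, 0, 2, 0
d²: 0, 4, 0, 4, 0; Σd² = 8
ρ = 1 − 6·8/(5·24) = 1 − 48/120 = 0.600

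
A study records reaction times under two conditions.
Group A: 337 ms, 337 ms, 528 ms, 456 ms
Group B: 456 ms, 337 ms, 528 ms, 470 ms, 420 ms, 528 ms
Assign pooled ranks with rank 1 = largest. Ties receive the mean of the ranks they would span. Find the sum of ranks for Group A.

Sorted (descending): 528, 528, 528, 470, 456, 456, 420, 337, 337, 337
The 3 values of 528 occupy positions 1–3 → average rank 2.
The 2 values of 456 occupy positions 5–6 → average rank (5+6)/2 = 5.5.
The 3 values of 337 occupy positions 8–10 → average rank 9.
Group A values → pooled ranks: 337→9, 337→9, 528→2, 456→5.5
Rank sum = 9 + 9 + 2 + 5.5 = 25.5

25.5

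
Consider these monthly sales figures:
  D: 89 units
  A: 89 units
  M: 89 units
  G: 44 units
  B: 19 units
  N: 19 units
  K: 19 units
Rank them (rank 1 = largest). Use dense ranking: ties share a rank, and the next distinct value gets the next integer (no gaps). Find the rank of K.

3

Sorted (descending): 89, 89, 89, 44, 19, 19, 19
The 3 values of 89 share dense rank 1.
The 3 values of 19 share dense rank 3.
Remaining distinct values take the next consecutive integers.
K has value 19 units → rank 3.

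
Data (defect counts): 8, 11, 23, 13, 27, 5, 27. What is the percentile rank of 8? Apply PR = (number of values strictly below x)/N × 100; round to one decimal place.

N = 7.
Strictly below 8: 1. Equal to 8: 1.
PR = 1/7 × 100 = 14.3

14.3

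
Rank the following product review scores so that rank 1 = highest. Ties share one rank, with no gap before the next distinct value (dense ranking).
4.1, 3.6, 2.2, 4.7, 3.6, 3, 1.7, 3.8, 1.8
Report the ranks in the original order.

2, 4, 6, 1, 4, 5, 8, 3, 7

Sorted (descending): 4.7, 4.1, 3.8, 3.6, 3.6, 3, 2.2, 1.8, 1.7
The 2 values of 3.6 share dense rank 4.
Remaining distinct values take the next consecutive integers.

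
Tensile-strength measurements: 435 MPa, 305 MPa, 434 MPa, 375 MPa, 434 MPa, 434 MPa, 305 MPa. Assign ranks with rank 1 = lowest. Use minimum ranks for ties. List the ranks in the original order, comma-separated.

Sorted (ascending): 305, 305, 375, 434, 434, 434, 435
The 2 values of 305 occupy positions 1–2 → each gets rank 1.
The 3 values of 434 occupy positions 4–6 → each gets rank 4.

7, 1, 4, 3, 4, 4, 1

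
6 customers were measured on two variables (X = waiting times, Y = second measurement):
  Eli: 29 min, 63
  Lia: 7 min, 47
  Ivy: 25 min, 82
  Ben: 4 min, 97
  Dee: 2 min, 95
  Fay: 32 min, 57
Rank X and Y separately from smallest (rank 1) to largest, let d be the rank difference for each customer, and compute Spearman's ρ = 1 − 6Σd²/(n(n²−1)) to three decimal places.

-0.600

Ranks of variable 1: 5, 3, 4, 2, 1, 6
Ranks of variable 2: 3, 1, 4, 6, 5, 2
d = r₁ − r₂: 2, 2, 0, -4, -4, 4
d²: 4, 4, 0, 16, 16, 16; Σd² = 56
ρ = 1 − 6·56/(6·35) = 1 − 336/210 = -0.600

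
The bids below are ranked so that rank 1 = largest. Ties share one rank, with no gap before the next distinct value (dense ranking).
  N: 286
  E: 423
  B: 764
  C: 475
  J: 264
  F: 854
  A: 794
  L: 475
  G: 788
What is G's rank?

Sorted (descending): 854, 794, 788, 764, 475, 475, 423, 286, 264
The 2 values of 475 share dense rank 5.
Remaining distinct values take the next consecutive integers.
G has value 788 → rank 3.

3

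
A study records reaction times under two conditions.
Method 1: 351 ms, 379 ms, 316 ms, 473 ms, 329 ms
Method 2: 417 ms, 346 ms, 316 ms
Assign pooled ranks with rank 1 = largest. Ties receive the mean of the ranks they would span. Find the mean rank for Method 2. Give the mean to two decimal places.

Sorted (descending): 473, 417, 379, 351, 346, 329, 316, 316
The 2 values of 316 occupy positions 7–8 → average rank (7+8)/2 = 7.5.
Method 2 values → pooled ranks: 417→2, 346→5, 316→7.5
Mean rank = (2 + 5 + 7.5) / 3 = 4.83

4.83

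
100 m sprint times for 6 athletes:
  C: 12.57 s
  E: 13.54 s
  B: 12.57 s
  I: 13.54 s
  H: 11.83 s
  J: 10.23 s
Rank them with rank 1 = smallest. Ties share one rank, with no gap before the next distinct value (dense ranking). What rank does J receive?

Sorted (ascending): 10.23, 11.83, 12.57, 12.57, 13.54, 13.54
The 2 values of 12.57 share dense rank 3.
The 2 values of 13.54 share dense rank 4.
Remaining distinct values take the next consecutive integers.
J has value 10.23 s → rank 1.

1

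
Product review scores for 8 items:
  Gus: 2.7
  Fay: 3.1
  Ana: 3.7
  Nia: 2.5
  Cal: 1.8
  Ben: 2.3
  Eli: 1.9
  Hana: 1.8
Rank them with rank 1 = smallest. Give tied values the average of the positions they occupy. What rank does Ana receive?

8

Sorted (ascending): 1.8, 1.8, 1.9, 2.3, 2.5, 2.7, 3.1, 3.7
The 2 values of 1.8 occupy positions 1–2 → average rank (1+2)/2 = 1.5.
Ana has value 3.7 → rank 8.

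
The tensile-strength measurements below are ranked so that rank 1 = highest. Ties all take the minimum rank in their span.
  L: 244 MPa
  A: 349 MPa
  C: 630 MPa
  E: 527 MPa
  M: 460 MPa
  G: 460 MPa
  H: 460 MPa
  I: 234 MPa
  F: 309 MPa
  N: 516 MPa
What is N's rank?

Sorted (descending): 630, 527, 516, 460, 460, 460, 349, 309, 244, 234
The 3 values of 460 occupy positions 4–6 → each gets rank 4.
N has value 516 MPa → rank 3.

3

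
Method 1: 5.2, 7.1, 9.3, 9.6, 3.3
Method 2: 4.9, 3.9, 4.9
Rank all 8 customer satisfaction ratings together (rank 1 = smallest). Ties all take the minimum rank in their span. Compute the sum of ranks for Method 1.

27

Sorted (ascending): 3.3, 3.9, 4.9, 4.9, 5.2, 7.1, 9.3, 9.6
The 2 values of 4.9 occupy positions 3–4 → each gets rank 3.
Method 1 values → pooled ranks: 5.2→5, 7.1→6, 9.3→7, 9.6→8, 3.3→1
Rank sum = 5 + 6 + 7 + 8 + 1 = 27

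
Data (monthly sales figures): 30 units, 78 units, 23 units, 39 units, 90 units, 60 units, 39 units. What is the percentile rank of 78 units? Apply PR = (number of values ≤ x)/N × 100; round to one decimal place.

85.7

N = 7.
Strictly below 78: 5. Equal to 78: 1.
PR = 6/7 × 100 = 85.7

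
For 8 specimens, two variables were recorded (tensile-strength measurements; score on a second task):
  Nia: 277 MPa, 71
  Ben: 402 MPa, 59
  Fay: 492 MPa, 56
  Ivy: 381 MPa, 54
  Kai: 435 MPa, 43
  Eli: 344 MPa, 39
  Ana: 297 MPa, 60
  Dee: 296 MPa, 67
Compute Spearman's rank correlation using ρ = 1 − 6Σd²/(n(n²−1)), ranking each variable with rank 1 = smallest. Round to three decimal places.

-0.643

Ranks of variable 1: 1, 6, 8, 5, 7, 4, 3, 2
Ranks of variable 2: 8, 5, 4, 3, 2, 1, 6, 7
d = r₁ − r₂: -7, 1, 4, 2, 5, 3, -3, -5
d²: 49, 1, 16, 4, 25, 9, 9, 25; Σd² = 138
ρ = 1 − 6·138/(8·63) = 1 − 828/504 = -0.643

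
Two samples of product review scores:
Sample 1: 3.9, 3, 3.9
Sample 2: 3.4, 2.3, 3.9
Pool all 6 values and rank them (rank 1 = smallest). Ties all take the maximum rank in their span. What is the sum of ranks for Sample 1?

Sorted (ascending): 2.3, 3, 3.4, 3.9, 3.9, 3.9
The 3 values of 3.9 occupy positions 4–6 → each gets rank 6.
Sample 1 values → pooled ranks: 3.9→6, 3→2, 3.9→6
Rank sum = 6 + 2 + 6 = 14

14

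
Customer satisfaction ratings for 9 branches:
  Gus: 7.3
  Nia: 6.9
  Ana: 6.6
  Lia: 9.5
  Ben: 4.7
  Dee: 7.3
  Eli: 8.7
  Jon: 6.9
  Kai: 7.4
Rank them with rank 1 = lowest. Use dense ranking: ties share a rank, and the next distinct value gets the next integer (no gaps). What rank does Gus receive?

Sorted (ascending): 4.7, 6.6, 6.9, 6.9, 7.3, 7.3, 7.4, 8.7, 9.5
The 2 values of 6.9 share dense rank 3.
The 2 values of 7.3 share dense rank 4.
Remaining distinct values take the next consecutive integers.
Gus has value 7.3 → rank 4.

4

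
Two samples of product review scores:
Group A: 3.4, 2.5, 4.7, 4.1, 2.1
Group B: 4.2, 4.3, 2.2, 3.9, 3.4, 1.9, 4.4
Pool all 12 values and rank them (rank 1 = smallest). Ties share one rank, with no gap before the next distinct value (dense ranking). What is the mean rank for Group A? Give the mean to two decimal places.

5.80

Sorted (ascending): 1.9, 2.1, 2.2, 2.5, 3.4, 3.4, 3.9, 4.1, 4.2, 4.3, 4.4, 4.7
The 2 values of 3.4 share dense rank 5.
Remaining distinct values take the next consecutive integers.
Group A values → pooled ranks: 3.4→5, 2.5→4, 4.7→11, 4.1→7, 2.1→2
Mean rank = (5 + 4 + 11 + 7 + 2) / 5 = 5.80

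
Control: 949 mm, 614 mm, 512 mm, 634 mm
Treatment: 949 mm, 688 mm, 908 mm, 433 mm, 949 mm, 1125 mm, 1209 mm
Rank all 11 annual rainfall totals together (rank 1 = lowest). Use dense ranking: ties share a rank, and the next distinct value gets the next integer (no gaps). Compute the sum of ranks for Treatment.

Sorted (ascending): 433, 512, 614, 634, 688, 908, 949, 949, 949, 1125, 1209
The 3 values of 949 share dense rank 7.
Remaining distinct values take the next consecutive integers.
Treatment values → pooled ranks: 949→7, 688→5, 908→6, 433→1, 949→7, 1125→8, 1209→9
Rank sum = 7 + 5 + 6 + 1 + 7 + 8 + 9 = 43

43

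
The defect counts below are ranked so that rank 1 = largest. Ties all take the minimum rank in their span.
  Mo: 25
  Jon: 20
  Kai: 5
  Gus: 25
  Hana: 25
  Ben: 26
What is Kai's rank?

Sorted (descending): 26, 25, 25, 25, 20, 5
The 3 values of 25 occupy positions 2–4 → each gets rank 2.
Kai has value 5 → rank 6.

6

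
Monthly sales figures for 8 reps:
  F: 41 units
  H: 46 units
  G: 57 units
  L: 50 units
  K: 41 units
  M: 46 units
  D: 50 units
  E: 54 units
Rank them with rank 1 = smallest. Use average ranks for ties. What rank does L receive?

5.5

Sorted (ascending): 41, 41, 46, 46, 50, 50, 54, 57
The 2 values of 41 occupy positions 1–2 → average rank (1+2)/2 = 1.5.
The 2 values of 46 occupy positions 3–4 → average rank (3+4)/2 = 3.5.
The 2 values of 50 occupy positions 5–6 → average rank (5+6)/2 = 5.5.
L has value 50 units → rank 5.5.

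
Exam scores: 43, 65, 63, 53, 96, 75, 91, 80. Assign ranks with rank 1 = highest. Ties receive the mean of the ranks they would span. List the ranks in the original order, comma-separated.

Sorted (descending): 96, 91, 80, 75, 65, 63, 53, 43
No ties — each value takes its position as its rank.

8, 5, 6, 7, 1, 4, 2, 3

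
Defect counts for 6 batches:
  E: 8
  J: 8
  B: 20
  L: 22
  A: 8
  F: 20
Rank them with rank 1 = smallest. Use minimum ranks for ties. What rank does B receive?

Sorted (ascending): 8, 8, 8, 20, 20, 22
The 3 values of 8 occupy positions 1–3 → each gets rank 1.
The 2 values of 20 occupy positions 4–5 → each gets rank 4.
B has value 20 → rank 4.

4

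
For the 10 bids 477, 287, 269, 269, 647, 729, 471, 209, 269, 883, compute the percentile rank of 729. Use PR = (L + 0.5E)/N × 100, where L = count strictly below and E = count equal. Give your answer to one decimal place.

85.0

N = 10.
Strictly below 729: 8. Equal to 729: 1.
PR = (8 + 0.5·1)/10 × 100 = 85.0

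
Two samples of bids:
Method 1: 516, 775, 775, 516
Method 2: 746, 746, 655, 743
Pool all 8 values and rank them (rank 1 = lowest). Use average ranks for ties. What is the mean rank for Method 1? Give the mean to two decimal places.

4.50

Sorted (ascending): 516, 516, 655, 743, 746, 746, 775, 775
The 2 values of 516 occupy positions 1–2 → average rank (1+2)/2 = 1.5.
The 2 values of 746 occupy positions 5–6 → average rank (5+6)/2 = 5.5.
The 2 values of 775 occupy positions 7–8 → average rank (7+8)/2 = 7.5.
Method 1 values → pooled ranks: 516→1.5, 775→7.5, 775→7.5, 516→1.5
Mean rank = (1.5 + 7.5 + 7.5 + 1.5) / 4 = 4.50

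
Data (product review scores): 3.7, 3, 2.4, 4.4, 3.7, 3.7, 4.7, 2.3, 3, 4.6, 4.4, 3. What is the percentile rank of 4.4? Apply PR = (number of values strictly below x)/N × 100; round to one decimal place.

66.7

N = 12.
Strictly below 4.4: 8. Equal to 4.4: 2.
PR = 8/12 × 100 = 66.7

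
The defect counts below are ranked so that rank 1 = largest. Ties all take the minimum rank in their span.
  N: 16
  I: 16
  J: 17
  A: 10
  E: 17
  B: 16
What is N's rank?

Sorted (descending): 17, 17, 16, 16, 16, 10
The 2 values of 17 occupy positions 1–2 → each gets rank 1.
The 3 values of 16 occupy positions 3–5 → each gets rank 3.
N has value 16 → rank 3.

3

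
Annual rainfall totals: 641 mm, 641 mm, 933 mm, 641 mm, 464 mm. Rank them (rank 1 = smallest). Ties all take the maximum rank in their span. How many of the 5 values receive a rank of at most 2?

Sorted (ascending): 464, 641, 641, 641, 933
The 3 values of 641 occupy positions 2–4 → each gets rank 4.
Ranks ≤ 2: {1} → 1 value.

1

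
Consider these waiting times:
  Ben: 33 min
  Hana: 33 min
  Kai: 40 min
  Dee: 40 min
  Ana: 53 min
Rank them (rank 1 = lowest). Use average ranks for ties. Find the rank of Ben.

1.5

Sorted (ascending): 33, 33, 40, 40, 53
The 2 values of 33 occupy positions 1–2 → average rank (1+2)/2 = 1.5.
The 2 values of 40 occupy positions 3–4 → average rank (3+4)/2 = 3.5.
Ben has value 33 min → rank 1.5.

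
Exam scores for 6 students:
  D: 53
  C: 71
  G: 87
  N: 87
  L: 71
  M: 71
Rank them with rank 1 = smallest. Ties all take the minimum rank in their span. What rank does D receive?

Sorted (ascending): 53, 71, 71, 71, 87, 87
The 3 values of 71 occupy positions 2–4 → each gets rank 2.
The 2 values of 87 occupy positions 5–6 → each gets rank 5.
D has value 53 → rank 1.

1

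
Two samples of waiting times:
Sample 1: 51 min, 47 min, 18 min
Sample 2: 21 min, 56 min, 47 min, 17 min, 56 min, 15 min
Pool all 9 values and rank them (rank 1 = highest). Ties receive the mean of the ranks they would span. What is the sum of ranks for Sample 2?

Sorted (descending): 56, 56, 51, 47, 47, 21, 18, 17, 15
The 2 values of 56 occupy positions 1–2 → average rank (1+2)/2 = 1.5.
The 2 values of 47 occupy positions 4–5 → average rank (4+5)/2 = 4.5.
Sample 2 values → pooled ranks: 21→6, 56→1.5, 47→4.5, 17→8, 56→1.5, 15→9
Rank sum = 6 + 1.5 + 4.5 + 8 + 1.5 + 9 = 30.5

30.5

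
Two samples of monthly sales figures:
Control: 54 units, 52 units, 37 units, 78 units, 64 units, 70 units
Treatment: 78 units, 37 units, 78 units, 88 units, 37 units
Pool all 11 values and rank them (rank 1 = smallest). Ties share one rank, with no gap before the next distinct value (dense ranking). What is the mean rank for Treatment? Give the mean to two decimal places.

4.20

Sorted (ascending): 37, 37, 37, 52, 54, 64, 70, 78, 78, 78, 88
The 3 values of 37 share dense rank 1.
The 3 values of 78 share dense rank 6.
Remaining distinct values take the next consecutive integers.
Treatment values → pooled ranks: 78→6, 37→1, 78→6, 88→7, 37→1
Mean rank = (6 + 1 + 6 + 7 + 1) / 5 = 4.20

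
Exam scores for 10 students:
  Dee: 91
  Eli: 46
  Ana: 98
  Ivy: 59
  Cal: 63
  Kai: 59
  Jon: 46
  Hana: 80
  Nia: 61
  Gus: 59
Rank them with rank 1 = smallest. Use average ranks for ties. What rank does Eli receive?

Sorted (ascending): 46, 46, 59, 59, 59, 61, 63, 80, 91, 98
The 2 values of 46 occupy positions 1–2 → average rank (1+2)/2 = 1.5.
The 3 values of 59 occupy positions 3–5 → average rank 4.
Eli has value 46 → rank 1.5.

1.5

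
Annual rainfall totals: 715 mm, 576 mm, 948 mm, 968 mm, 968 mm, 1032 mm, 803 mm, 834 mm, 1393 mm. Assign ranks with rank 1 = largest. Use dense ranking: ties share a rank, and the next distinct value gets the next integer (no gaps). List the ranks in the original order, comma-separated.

7, 8, 4, 3, 3, 2, 6, 5, 1

Sorted (descending): 1393, 1032, 968, 968, 948, 834, 803, 715, 576
The 2 values of 968 share dense rank 3.
Remaining distinct values take the next consecutive integers.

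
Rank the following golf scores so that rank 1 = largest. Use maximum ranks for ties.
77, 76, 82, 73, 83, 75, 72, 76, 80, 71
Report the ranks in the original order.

4, 6, 2, 8, 1, 7, 9, 6, 3, 10

Sorted (descending): 83, 82, 80, 77, 76, 76, 75, 73, 72, 71
The 2 values of 76 occupy positions 5–6 → each gets rank 6.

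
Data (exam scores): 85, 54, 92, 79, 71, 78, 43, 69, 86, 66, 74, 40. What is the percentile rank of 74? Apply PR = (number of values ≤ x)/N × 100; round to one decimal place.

58.3

N = 12.
Strictly below 74: 6. Equal to 74: 1.
PR = 7/12 × 100 = 58.3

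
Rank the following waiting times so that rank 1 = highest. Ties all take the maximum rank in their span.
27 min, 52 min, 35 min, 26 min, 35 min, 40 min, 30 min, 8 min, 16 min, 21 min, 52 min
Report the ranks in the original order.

Sorted (descending): 52, 52, 40, 35, 35, 30, 27, 26, 21, 16, 8
The 2 values of 52 occupy positions 1–2 → each gets rank 2.
The 2 values of 35 occupy positions 4–5 → each gets rank 5.

7, 2, 5, 8, 5, 3, 6, 11, 10, 9, 2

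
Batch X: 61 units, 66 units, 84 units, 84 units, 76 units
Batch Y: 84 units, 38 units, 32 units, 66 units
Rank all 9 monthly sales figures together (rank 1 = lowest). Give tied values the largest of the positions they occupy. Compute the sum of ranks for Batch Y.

17

Sorted (ascending): 32, 38, 61, 66, 66, 76, 84, 84, 84
The 2 values of 66 occupy positions 4–5 → each gets rank 5.
The 3 values of 84 occupy positions 7–9 → each gets rank 9.
Batch Y values → pooled ranks: 84→9, 38→2, 32→1, 66→5
Rank sum = 9 + 2 + 1 + 5 = 17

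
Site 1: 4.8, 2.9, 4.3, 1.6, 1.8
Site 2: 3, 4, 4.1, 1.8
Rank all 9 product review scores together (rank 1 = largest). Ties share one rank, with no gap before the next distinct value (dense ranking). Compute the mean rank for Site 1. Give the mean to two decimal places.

Sorted (descending): 4.8, 4.3, 4.1, 4, 3, 2.9, 1.8, 1.8, 1.6
The 2 values of 1.8 share dense rank 7.
Remaining distinct values take the next consecutive integers.
Site 1 values → pooled ranks: 4.8→1, 2.9→6, 4.3→2, 1.6→8, 1.8→7
Mean rank = (1 + 6 + 2 + 8 + 7) / 5 = 4.80

4.80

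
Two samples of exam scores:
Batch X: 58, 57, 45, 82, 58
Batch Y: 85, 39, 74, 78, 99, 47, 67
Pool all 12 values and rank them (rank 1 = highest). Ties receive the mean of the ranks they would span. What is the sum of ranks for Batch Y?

Sorted (descending): 99, 85, 82, 78, 74, 67, 58, 58, 57, 47, 45, 39
The 2 values of 58 occupy positions 7–8 → average rank (7+8)/2 = 7.5.
Batch Y values → pooled ranks: 85→2, 39→12, 74→5, 78→4, 99→1, 47→10, 67→6
Rank sum = 2 + 12 + 5 + 4 + 1 + 10 + 6 = 40

40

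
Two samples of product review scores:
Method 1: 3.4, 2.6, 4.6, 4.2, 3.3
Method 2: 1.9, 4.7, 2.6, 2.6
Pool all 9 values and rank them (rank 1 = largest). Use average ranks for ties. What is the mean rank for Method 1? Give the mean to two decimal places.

Sorted (descending): 4.7, 4.6, 4.2, 3.4, 3.3, 2.6, 2.6, 2.6, 1.9
The 3 values of 2.6 occupy positions 6–8 → average rank 7.
Method 1 values → pooled ranks: 3.4→4, 2.6→7, 4.6→2, 4.2→3, 3.3→5
Mean rank = (4 + 7 + 2 + 3 + 5) / 5 = 4.20

4.20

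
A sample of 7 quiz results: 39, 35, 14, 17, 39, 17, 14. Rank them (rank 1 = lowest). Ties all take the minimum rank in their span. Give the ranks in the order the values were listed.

Sorted (ascending): 14, 14, 17, 17, 35, 39, 39
The 2 values of 14 occupy positions 1–2 → each gets rank 1.
The 2 values of 17 occupy positions 3–4 → each gets rank 3.
The 2 values of 39 occupy positions 6–7 → each gets rank 6.

6, 5, 1, 3, 6, 3, 1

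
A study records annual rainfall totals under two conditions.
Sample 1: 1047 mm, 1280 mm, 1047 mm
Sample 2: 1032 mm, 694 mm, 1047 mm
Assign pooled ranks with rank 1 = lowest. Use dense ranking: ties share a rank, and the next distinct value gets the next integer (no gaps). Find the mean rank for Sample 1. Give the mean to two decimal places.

Sorted (ascending): 694, 1032, 1047, 1047, 1047, 1280
The 3 values of 1047 share dense rank 3.
Remaining distinct values take the next consecutive integers.
Sample 1 values → pooled ranks: 1047→3, 1280→4, 1047→3
Mean rank = (3 + 4 + 3) / 3 = 3.33

3.33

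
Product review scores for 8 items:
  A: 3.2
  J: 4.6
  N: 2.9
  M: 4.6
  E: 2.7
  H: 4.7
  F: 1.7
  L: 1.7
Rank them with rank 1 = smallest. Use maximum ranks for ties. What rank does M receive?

Sorted (ascending): 1.7, 1.7, 2.7, 2.9, 3.2, 4.6, 4.6, 4.7
The 2 values of 1.7 occupy positions 1–2 → each gets rank 2.
The 2 values of 4.6 occupy positions 6–7 → each gets rank 7.
M has value 4.6 → rank 7.

7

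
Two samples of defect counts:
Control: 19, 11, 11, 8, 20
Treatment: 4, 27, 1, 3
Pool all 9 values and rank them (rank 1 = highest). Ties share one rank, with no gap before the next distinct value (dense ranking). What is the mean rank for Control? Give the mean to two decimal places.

Sorted (descending): 27, 20, 19, 11, 11, 8, 4, 3, 1
The 2 values of 11 share dense rank 4.
Remaining distinct values take the next consecutive integers.
Control values → pooled ranks: 19→3, 11→4, 11→4, 8→5, 20→2
Mean rank = (3 + 4 + 4 + 5 + 2) / 5 = 3.60

3.60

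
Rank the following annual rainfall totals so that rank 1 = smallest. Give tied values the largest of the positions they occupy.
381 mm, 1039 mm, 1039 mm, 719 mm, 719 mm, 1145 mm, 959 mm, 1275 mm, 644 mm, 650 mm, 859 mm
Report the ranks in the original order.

1, 9, 9, 5, 5, 10, 7, 11, 2, 3, 6

Sorted (ascending): 381, 644, 650, 719, 719, 859, 959, 1039, 1039, 1145, 1275
The 2 values of 719 occupy positions 4–5 → each gets rank 5.
The 2 values of 1039 occupy positions 8–9 → each gets rank 9.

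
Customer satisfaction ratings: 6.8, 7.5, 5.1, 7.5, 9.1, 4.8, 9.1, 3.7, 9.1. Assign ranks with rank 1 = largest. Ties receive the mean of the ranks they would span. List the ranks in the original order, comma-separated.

6, 4.5, 7, 4.5, 2, 8, 2, 9, 2

Sorted (descending): 9.1, 9.1, 9.1, 7.5, 7.5, 6.8, 5.1, 4.8, 3.7
The 3 values of 9.1 occupy positions 1–3 → average rank 2.
The 2 values of 7.5 occupy positions 4–5 → average rank (4+5)/2 = 4.5.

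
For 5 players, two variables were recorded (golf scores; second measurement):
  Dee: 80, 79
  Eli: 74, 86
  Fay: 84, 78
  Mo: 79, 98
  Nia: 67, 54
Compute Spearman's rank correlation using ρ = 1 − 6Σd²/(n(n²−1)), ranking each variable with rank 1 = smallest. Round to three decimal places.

0.100

Ranks of variable 1: 4, 2, 5, 3, 1
Ranks of variable 2: 3, 4, 2, 5, 1
d = r₁ − r₂: 1, -2, 3, -2, 0
d²: 1, 4, 9, 4, 0; Σd² = 18
ρ = 1 − 6·18/(5·24) = 1 − 108/120 = 0.100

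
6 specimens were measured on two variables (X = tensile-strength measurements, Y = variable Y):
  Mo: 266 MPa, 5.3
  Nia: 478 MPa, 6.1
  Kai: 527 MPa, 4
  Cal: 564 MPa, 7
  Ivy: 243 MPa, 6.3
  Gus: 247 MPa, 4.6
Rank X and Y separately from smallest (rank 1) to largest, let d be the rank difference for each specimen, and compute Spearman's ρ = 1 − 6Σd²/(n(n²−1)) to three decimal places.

0.086

Ranks of variable 1: 3, 4, 5, 6, 1, 2
Ranks of variable 2: 3, 4, 1, 6, 5, 2
d = r₁ − r₂: 0, 0, 4, 0, -4, 0
d²: 0, 0, 16, 0, 16, 0; Σd² = 32
ρ = 1 − 6·32/(6·35) = 1 − 192/210 = 0.086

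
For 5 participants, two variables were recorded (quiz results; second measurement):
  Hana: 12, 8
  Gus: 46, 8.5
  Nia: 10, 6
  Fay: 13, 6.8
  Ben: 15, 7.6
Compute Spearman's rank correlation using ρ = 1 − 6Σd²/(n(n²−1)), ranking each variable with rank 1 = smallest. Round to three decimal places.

0.700

Ranks of variable 1: 2, 5, 1, 3, 4
Ranks of variable 2: 4, 5, 1, 2, 3
d = r₁ − r₂: -2, 0, 0, 1, 1
d²: 4, 0, 0, 1, 1; Σd² = 6
ρ = 1 − 6·6/(5·24) = 1 − 36/120 = 0.700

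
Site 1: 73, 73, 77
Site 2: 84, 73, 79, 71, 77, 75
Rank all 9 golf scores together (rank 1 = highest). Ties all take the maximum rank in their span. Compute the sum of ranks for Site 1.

Sorted (descending): 84, 79, 77, 77, 75, 73, 73, 73, 71
The 2 values of 77 occupy positions 3–4 → each gets rank 4.
The 3 values of 73 occupy positions 6–8 → each gets rank 8.
Site 1 values → pooled ranks: 73→8, 73→8, 77→4
Rank sum = 8 + 8 + 4 = 20

20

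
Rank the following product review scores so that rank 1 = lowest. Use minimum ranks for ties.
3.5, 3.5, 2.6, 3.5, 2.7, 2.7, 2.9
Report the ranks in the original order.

Sorted (ascending): 2.6, 2.7, 2.7, 2.9, 3.5, 3.5, 3.5
The 2 values of 2.7 occupy positions 2–3 → each gets rank 2.
The 3 values of 3.5 occupy positions 5–7 → each gets rank 5.

5, 5, 1, 5, 2, 2, 4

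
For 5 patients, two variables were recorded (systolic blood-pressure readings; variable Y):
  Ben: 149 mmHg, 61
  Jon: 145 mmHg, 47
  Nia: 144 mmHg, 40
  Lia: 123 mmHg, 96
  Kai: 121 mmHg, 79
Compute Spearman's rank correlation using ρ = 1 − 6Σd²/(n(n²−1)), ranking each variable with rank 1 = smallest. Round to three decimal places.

Ranks of variable 1: 5, 4, 3, 2, 1
Ranks of variable 2: 3, 2, 1, 5, 4
d = r₁ − r₂: 2, 2, 2, -3, -3
d²: 4, 4, 4, 9, 9; Σd² = 30
ρ = 1 − 6·30/(5·24) = 1 − 180/120 = -0.500

-0.500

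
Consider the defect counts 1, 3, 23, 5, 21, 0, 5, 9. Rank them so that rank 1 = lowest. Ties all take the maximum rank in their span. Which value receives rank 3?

Sorted (ascending): 0, 1, 3, 5, 5, 9, 21, 23
The 2 values of 5 occupy positions 4–5 → each gets rank 5.
Rank 3 → value 3.

3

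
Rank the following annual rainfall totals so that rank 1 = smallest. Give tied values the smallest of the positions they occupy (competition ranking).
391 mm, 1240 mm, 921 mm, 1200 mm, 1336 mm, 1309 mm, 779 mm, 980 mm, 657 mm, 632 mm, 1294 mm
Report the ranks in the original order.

1, 8, 5, 7, 11, 10, 4, 6, 3, 2, 9

Sorted (ascending): 391, 632, 657, 779, 921, 980, 1200, 1240, 1294, 1309, 1336
No ties — each value takes its position as its rank.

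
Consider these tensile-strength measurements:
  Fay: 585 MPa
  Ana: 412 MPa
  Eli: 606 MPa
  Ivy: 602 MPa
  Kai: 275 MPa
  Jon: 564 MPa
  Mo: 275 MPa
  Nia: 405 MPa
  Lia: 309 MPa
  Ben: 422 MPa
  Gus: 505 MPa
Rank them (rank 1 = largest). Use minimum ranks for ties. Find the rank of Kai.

Sorted (descending): 606, 602, 585, 564, 505, 422, 412, 405, 309, 275, 275
The 2 values of 275 occupy positions 10–11 → each gets rank 10.
Kai has value 275 MPa → rank 10.

10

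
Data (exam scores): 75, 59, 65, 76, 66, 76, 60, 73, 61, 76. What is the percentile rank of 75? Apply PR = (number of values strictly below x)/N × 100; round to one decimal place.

N = 10.
Strictly below 75: 6. Equal to 75: 1.
PR = 6/10 × 100 = 60.0

60.0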